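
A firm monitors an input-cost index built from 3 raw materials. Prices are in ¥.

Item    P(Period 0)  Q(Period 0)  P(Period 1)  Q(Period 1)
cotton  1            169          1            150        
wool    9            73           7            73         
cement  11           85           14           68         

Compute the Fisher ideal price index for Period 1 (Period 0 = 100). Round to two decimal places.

Laspeyres component (base-period weights):
ΣP(Period 1)Q(Period 0) = 1×169 + 7×73 + 14×85 = 169 + 511 + 1190 = 1870
ΣP(Period 0)Q(Period 0) = 1×169 + 9×73 + 11×85 = 169 + 657 + 935 = 1761
L = 1870 / 1761 × 100 = 106.1897
Paasche component (current-period weights):
ΣP(Period 1)Q(Period 1) = 1×150 + 7×73 + 14×68 = 150 + 511 + 952 = 1613
ΣP(Period 0)Q(Period 1) = 1×150 + 9×73 + 11×68 = 150 + 657 + 748 = 1555
P = 1613 / 1555 × 100 = 103.7299
Fisher = √(L × P) = √(106.1897 × 103.7299) = 104.9526

104.95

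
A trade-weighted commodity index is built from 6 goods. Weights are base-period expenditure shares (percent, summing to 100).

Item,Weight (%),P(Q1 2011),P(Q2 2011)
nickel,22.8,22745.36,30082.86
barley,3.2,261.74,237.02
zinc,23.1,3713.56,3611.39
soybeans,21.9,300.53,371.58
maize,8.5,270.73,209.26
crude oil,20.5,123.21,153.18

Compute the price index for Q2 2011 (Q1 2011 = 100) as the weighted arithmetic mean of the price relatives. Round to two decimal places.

nickel: 22.8 × (30082.86/22745.36) = 22.8 × 1.322593 = 30.1551
barley: 3.2 × (237.02/261.74) = 3.2 × 0.905555 = 2.8978
zinc: 23.1 × (3611.39/3713.56) = 23.1 × 0.972487 = 22.4645
soybeans: 21.9 × (371.58/300.53) = 21.9 × 1.236416 = 27.0775
maize: 8.5 × (209.26/270.73) = 8.5 × 0.772947 = 6.5701
crude oil: 20.5 × (153.18/123.21) = 20.5 × 1.243243 = 25.4865
Index = Σ wᵢ·(p₁ᵢ/p₀ᵢ) = 30.1551 + 2.8978 + 22.4645 + 27.0775 + 6.5701 + 25.4865 = 114.6514

114.65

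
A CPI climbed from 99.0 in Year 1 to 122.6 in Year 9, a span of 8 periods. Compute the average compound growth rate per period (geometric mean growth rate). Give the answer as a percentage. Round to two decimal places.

2.71%

Growth factor = (122.6/99.0)^(1/8) = (1.238384)^(1/8) = 1.027086
Growth rate = 1.027086 − 1 = 0.027086 = 2.7086%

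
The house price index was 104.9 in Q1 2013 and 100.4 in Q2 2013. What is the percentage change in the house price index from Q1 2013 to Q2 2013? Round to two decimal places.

-4.29%

Change = (100.4 − 104.9) / 104.9 × 100
       = -4.5 / 104.9 × 100 = -4.2898%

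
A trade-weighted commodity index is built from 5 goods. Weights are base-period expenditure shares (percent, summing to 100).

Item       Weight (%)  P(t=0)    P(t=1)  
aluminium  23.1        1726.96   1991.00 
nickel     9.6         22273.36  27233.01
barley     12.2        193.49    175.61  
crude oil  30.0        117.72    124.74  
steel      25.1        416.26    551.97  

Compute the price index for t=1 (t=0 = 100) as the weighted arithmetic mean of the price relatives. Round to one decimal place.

aluminium: 23.1 × (1991.00/1726.96) = 23.1 × 1.152893 = 26.6318
nickel: 9.6 × (27233.01/22273.36) = 9.6 × 1.222672 = 11.7376
barley: 12.2 × (175.61/193.49) = 12.2 × 0.907592 = 11.0726
crude oil: 30.0 × (124.74/117.72) = 30.0 × 1.059633 = 31.7890
steel: 25.1 × (551.97/416.26) = 25.1 × 1.326022 = 33.2832
Index = Σ wᵢ·(p₁ᵢ/p₀ᵢ) = 26.6318 + 11.7376 + 11.0726 + 31.7890 + 33.2832 = 114.5142

114.5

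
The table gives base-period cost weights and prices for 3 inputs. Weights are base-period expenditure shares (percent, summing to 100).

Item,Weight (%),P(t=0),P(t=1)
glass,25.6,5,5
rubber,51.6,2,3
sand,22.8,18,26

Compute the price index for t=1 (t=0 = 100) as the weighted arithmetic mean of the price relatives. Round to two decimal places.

135.93

glass: 25.6 × (5/5) = 25.6 × 1.000000 = 25.6000
rubber: 51.6 × (3/2) = 51.6 × 1.500000 = 77.4000
sand: 22.8 × (26/18) = 22.8 × 1.444444 = 32.9333
Index = Σ wᵢ·(p₁ᵢ/p₀ᵢ) = 25.6000 + 77.4000 + 32.9333 = 135.9333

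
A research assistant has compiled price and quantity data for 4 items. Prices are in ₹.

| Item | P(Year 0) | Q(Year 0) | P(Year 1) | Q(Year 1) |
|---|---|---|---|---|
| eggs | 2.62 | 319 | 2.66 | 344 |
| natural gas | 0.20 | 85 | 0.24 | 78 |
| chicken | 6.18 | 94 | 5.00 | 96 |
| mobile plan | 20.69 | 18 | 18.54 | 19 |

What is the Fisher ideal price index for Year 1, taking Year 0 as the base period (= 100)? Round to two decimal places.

92.70

Laspeyres component (base-period weights):
ΣP(Year 1)Q(Year 0) = 2.66×319 + 0.24×85 + 5.00×94 + 18.54×18 = 848.54 + 20.4 + 470 + 333.72 = 1672.66
ΣP(Year 0)Q(Year 0) = 2.62×319 + 0.20×85 + 6.18×94 + 20.69×18 = 835.78 + 17 + 580.92 + 372.42 = 1806.12
L = 1672.66 / 1806.12 × 100 = 92.6107
Paasche component (current-period weights):
ΣP(Year 1)Q(Year 1) = 2.66×344 + 0.24×78 + 5.00×96 + 18.54×19 = 915.04 + 18.72 + 480 + 352.26 = 1766.02
ΣP(Year 0)Q(Year 1) = 2.62×344 + 0.20×78 + 6.18×96 + 20.69×19 = 901.28 + 15.6 + 593.28 + 393.11 = 1903.27
P = 1766.02 / 1903.27 × 100 = 92.7887
Fisher = √(L × P) = √(92.6107 × 92.7887) = 92.6997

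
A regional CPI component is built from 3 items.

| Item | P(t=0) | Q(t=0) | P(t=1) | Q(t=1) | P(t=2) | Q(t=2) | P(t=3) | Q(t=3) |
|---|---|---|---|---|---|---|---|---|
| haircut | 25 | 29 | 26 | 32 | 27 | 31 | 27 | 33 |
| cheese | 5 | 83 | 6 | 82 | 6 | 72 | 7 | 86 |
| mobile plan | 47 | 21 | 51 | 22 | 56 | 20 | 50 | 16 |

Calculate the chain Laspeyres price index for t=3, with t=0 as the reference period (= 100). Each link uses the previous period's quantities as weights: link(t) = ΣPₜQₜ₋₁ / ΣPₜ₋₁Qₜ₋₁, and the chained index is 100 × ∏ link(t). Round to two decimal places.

Link t=0→t=1:
ΣP(t=1)Q(t=0) = 26×29 + 6×83 + 51×21 = 754 + 498 + 1071 = 2323
ΣP(t=0)Q(t=0) = 25×29 + 5×83 + 47×21 = 725 + 415 + 987 = 2127
link = 2323/2127 = 1.092149
Link t=1→t=2:
ΣP(t=2)Q(t=1) = 27×32 + 6×82 + 56×22 = 864 + 492 + 1232 = 2588
ΣP(t=1)Q(t=1) = 26×32 + 6×82 + 51×22 = 832 + 492 + 1122 = 2446
link = 2588/2446 = 1.058054
Link t=2→t=3:
ΣP(t=3)Q(t=2) = 27×31 + 7×72 + 50×20 = 837 + 504 + 1000 = 2341
ΣP(t=2)Q(t=2) = 27×31 + 6×72 + 56×20 = 837 + 432 + 1120 = 2389
link = 2341/2389 = 0.979908
Chained index = 100 × 1.092149 × 1.058054 × 0.979908 = 113.2335

113.23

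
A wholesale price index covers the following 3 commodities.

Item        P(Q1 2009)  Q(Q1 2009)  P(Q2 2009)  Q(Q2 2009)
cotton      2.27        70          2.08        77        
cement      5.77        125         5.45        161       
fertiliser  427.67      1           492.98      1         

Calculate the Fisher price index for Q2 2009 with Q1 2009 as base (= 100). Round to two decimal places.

100.43

Laspeyres component (base-period weights):
ΣP(Q2 2009)Q(Q1 2009) = 2.08×70 + 5.45×125 + 492.98×1 = 145.6 + 681.25 + 492.98 = 1319.83
ΣP(Q1 2009)Q(Q1 2009) = 2.27×70 + 5.77×125 + 427.67×1 = 158.9 + 721.25 + 427.67 = 1307.82
L = 1319.83 / 1307.82 × 100 = 100.9183
Paasche component (current-period weights):
ΣP(Q2 2009)Q(Q2 2009) = 2.08×77 + 5.45×161 + 492.98×1 = 160.16 + 877.45 + 492.98 = 1530.59
ΣP(Q1 2009)Q(Q2 2009) = 2.27×77 + 5.77×161 + 427.67×1 = 174.79 + 928.97 + 427.67 = 1531.43
P = 1530.59 / 1531.43 × 100 = 99.9451
Fisher = √(L × P) = √(100.9183 × 99.9451) = 100.4306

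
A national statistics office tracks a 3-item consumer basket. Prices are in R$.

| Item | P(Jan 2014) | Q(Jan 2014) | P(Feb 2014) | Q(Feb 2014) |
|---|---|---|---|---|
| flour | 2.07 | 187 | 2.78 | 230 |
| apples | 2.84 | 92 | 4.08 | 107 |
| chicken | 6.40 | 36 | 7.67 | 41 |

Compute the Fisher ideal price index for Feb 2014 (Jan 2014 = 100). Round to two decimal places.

133.34

Laspeyres component (base-period weights):
ΣP(Feb 2014)Q(Jan 2014) = 2.78×187 + 4.08×92 + 7.67×36 = 519.86 + 375.36 + 276.12 = 1171.34
ΣP(Jan 2014)Q(Jan 2014) = 2.07×187 + 2.84×92 + 6.40×36 = 387.09 + 261.28 + 230.4 = 878.77
L = 1171.34 / 878.77 × 100 = 133.2931
Paasche component (current-period weights):
ΣP(Feb 2014)Q(Feb 2014) = 2.78×230 + 4.08×107 + 7.67×41 = 639.4 + 436.56 + 314.47 = 1390.43
ΣP(Jan 2014)Q(Feb 2014) = 2.07×230 + 2.84×107 + 6.40×41 = 476.1 + 303.88 + 262.4 = 1042.38
P = 1390.43 / 1042.38 × 100 = 133.3899
Fisher = √(L × P) = √(133.2931 × 133.3899) = 133.3415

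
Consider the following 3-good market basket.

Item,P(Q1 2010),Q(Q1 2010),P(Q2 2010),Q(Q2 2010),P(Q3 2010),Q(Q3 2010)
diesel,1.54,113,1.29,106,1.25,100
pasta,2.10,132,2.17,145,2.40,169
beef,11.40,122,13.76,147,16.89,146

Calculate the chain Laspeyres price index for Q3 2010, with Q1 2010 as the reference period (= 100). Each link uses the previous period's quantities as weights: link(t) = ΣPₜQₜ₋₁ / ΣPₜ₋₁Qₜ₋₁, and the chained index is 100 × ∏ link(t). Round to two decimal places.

Link Q1 2010→Q2 2010:
ΣP(Q2 2010)Q(Q1 2010) = 1.29×113 + 2.17×132 + 13.76×122 = 145.77 + 286.44 + 1678.72 = 2110.93
ΣP(Q1 2010)Q(Q1 2010) = 1.54×113 + 2.10×132 + 11.40×122 = 174.02 + 277.2 + 1390.8 = 1842.02
link = 2110.93/1842.02 = 1.145986
Link Q2 2010→Q3 2010:
ΣP(Q3 2010)Q(Q2 2010) = 1.25×106 + 2.40×145 + 16.89×147 = 132.5 + 348 + 2482.83 = 2963.33
ΣP(Q2 2010)Q(Q2 2010) = 1.29×106 + 2.17×145 + 13.76×147 = 136.74 + 314.65 + 2022.72 = 2474.11
link = 2963.33/2474.11 = 1.197736
Chained index = 100 × 1.145986 × 1.197736 = 137.2589

137.26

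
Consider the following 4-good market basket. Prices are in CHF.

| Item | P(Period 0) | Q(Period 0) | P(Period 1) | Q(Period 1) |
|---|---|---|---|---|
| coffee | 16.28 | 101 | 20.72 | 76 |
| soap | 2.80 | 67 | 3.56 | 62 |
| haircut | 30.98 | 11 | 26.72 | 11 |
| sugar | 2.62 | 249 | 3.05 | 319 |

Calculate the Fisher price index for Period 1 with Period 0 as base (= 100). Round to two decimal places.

Laspeyres component (base-period weights):
ΣP(Period 1)Q(Period 0) = 20.72×101 + 3.56×67 + 26.72×11 + 3.05×249 = 2092.72 + 238.52 + 293.92 + 759.45 = 3384.61
ΣP(Period 0)Q(Period 0) = 16.28×101 + 2.80×67 + 30.98×11 + 2.62×249 = 1644.28 + 187.6 + 340.78 + 652.38 = 2825.04
L = 3384.61 / 2825.04 × 100 = 119.8075
Paasche component (current-period weights):
ΣP(Period 1)Q(Period 1) = 20.72×76 + 3.56×62 + 26.72×11 + 3.05×319 = 1574.72 + 220.72 + 293.92 + 972.95 = 3062.31
ΣP(Period 0)Q(Period 1) = 16.28×76 + 2.80×62 + 30.98×11 + 2.62×319 = 1237.28 + 173.6 + 340.78 + 835.78 = 2587.44
P = 3062.31 / 2587.44 × 100 = 118.3529
Fisher = √(L × P) = √(119.8075 × 118.3529) = 119.0780

119.08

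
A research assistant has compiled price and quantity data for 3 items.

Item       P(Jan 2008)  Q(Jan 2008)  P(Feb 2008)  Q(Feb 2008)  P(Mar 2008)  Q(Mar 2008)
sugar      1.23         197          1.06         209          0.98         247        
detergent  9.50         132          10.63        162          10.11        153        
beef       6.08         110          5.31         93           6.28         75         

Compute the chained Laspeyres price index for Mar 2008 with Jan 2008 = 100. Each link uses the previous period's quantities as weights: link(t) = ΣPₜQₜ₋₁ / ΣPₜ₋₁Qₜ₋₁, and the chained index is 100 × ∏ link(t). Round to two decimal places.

100.98

Link Jan 2008→Feb 2008:
ΣP(Feb 2008)Q(Jan 2008) = 1.06×197 + 10.63×132 + 5.31×110 = 208.82 + 1403.16 + 584.1 = 2196.08
ΣP(Jan 2008)Q(Jan 2008) = 1.23×197 + 9.50×132 + 6.08×110 = 242.31 + 1254 + 668.8 = 2165.11
link = 2196.08/2165.11 = 1.014304
Link Feb 2008→Mar 2008:
ΣP(Mar 2008)Q(Feb 2008) = 0.98×209 + 10.11×162 + 6.28×93 = 204.82 + 1637.82 + 584.04 = 2426.68
ΣP(Feb 2008)Q(Feb 2008) = 1.06×209 + 10.63×162 + 5.31×93 = 221.54 + 1722.06 + 493.83 = 2437.43
link = 2426.68/2437.43 = 0.995590
Chained index = 100 × 1.014304 × 0.995590 = 100.9831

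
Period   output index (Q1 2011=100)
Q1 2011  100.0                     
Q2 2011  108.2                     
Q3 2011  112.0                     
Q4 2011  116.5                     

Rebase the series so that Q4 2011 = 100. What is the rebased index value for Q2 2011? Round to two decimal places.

92.88

Rebased(Q2 2011) = 108.2 / 116.5 × 100 = 92.8755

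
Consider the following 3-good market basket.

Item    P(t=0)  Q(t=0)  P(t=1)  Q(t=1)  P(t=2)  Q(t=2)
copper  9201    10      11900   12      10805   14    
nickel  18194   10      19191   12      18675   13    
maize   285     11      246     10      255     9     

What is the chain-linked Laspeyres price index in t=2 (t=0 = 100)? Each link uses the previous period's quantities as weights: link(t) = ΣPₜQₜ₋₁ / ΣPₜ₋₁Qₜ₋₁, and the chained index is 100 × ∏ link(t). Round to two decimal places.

Link t=0→t=1:
ΣP(t=1)Q(t=0) = 11900×10 + 19191×10 + 246×11 = 119000 + 191910 + 2706 = 313616
ΣP(t=0)Q(t=0) = 9201×10 + 18194×10 + 285×11 = 92010 + 181940 + 3135 = 277085
link = 313616/277085 = 1.131840
Link t=1→t=2:
ΣP(t=2)Q(t=1) = 10805×12 + 18675×12 + 255×10 = 129660 + 224100 + 2550 = 356310
ΣP(t=1)Q(t=1) = 11900×12 + 19191×12 + 246×10 = 142800 + 230292 + 2460 = 375552
link = 356310/375552 = 0.948763
Chained index = 100 × 1.131840 × 0.948763 = 107.3849

107.38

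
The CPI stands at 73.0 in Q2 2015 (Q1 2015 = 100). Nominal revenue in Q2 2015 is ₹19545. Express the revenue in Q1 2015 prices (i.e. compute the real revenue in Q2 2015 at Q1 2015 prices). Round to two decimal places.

26773.97

Real = Nominal ÷ (Index/100) = 19545 ÷ (73.0/100)
     = 19545 ÷ 0.730 = 26773.9726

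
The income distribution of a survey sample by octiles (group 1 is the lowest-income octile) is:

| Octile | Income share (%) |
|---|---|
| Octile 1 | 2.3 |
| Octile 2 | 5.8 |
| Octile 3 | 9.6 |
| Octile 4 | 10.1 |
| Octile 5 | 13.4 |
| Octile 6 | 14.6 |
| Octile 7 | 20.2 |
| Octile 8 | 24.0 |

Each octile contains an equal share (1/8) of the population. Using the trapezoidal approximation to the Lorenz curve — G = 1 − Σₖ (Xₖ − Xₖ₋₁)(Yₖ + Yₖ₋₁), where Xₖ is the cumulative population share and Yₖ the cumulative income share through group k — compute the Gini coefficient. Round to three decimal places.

0.303

Cumulative income shares Yₖ: 0.0230, 0.0810, 0.1770, 0.2780, 0.4120, 0.5580, 0.7600, 1.0000
Σ (Xₖ−Xₖ₋₁)(Yₖ+Yₖ₋₁) = (1/8)(0.0230+0.0000) + (1/8)(0.0810+0.0230) + (1/8)(0.1770+0.0810) + (1/8)(0.2780+0.1770) + (1/8)(0.4120+0.2780) + (1/8)(0.5580+0.4120) + (1/8)(0.7600+0.5580) + (1/8)(1.0000+0.7600)
  = 0.0029 + 0.0130 + 0.0323 + 0.0569 + 0.0862 + 0.1212 + 0.1647 + 0.2200 = 0.6972
G = 1 − 0.6972 = 0.3028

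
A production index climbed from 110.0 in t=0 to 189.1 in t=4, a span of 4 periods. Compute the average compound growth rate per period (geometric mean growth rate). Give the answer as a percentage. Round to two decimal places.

14.51%

Growth factor = (189.1/110.0)^(1/4) = (1.719091)^(1/4) = 1.145051
Growth rate = 1.145051 − 1 = 0.145051 = 14.5051%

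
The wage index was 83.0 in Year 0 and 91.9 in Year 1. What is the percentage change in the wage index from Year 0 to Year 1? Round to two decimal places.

10.72%

Change = (91.9 − 83.0) / 83.0 × 100
       = 8.9 / 83.0 × 100 = 10.7229%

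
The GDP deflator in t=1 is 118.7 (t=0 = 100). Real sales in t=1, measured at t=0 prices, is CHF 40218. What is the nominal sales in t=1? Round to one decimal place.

Nominal = Real × (Index/100) = 40218 × (118.7/100)
        = 40218 × 1.187 = 47738.7660

47738.8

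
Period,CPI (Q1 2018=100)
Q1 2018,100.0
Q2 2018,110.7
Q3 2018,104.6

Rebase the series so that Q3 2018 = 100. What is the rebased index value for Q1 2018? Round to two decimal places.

Rebased(Q1 2018) = 100.0 / 104.6 × 100 = 95.6023

95.60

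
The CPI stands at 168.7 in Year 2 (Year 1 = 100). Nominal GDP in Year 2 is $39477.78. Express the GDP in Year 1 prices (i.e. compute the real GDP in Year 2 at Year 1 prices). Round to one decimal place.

Real = Nominal ÷ (Index/100) = 39477.78 ÷ (168.7/100)
     = 39477.78 ÷ 1.687 = 23401.1737

23401.2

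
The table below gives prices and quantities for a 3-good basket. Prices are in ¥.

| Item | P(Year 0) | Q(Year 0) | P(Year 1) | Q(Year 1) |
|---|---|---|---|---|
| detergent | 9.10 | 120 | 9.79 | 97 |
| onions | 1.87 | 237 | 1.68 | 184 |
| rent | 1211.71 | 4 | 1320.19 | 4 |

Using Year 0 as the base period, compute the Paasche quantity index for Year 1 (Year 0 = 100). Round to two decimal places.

95.42

Paasche quantity index uses current-period prices as weights.
ΣP(Year 1)·Q(Year 1) = 9.79×97 + 1.68×184 + 1320.19×4 = 949.63 + 309.12 + 5280.76 = 6539.51
ΣP(Year 1)·Q(Year 0) = 9.79×120 + 1.68×237 + 1320.19×4 = 1174.8 + 398.16 + 5280.76 = 6853.72
Index = 6539.51 / 6853.72 × 100 = 95.4155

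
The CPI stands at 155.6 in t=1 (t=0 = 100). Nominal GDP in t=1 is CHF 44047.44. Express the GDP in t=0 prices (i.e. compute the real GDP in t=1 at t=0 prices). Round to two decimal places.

28308.12

Real = Nominal ÷ (Index/100) = 44047.44 ÷ (155.6/100)
     = 44047.44 ÷ 1.556 = 28308.1234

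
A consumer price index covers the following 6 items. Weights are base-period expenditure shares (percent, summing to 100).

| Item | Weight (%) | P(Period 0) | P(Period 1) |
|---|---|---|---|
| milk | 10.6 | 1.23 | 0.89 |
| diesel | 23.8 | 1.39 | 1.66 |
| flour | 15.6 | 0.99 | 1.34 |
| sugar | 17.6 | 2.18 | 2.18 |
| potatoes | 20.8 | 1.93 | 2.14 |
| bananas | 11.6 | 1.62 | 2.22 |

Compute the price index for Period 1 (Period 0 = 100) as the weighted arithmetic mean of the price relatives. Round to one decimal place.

113.8

milk: 10.6 × (0.89/1.23) = 10.6 × 0.723577 = 7.6699
diesel: 23.8 × (1.66/1.39) = 23.8 × 1.194245 = 28.4230
flour: 15.6 × (1.34/0.99) = 15.6 × 1.353535 = 21.1152
sugar: 17.6 × (2.18/2.18) = 17.6 × 1.000000 = 17.6000
potatoes: 20.8 × (2.14/1.93) = 20.8 × 1.108808 = 23.0632
bananas: 11.6 × (2.22/1.62) = 11.6 × 1.370370 = 15.8963
Index = Σ wᵢ·(p₁ᵢ/p₀ᵢ) = 7.6699 + 28.4230 + 21.1152 + 17.6000 + 23.0632 + 15.8963 = 113.7676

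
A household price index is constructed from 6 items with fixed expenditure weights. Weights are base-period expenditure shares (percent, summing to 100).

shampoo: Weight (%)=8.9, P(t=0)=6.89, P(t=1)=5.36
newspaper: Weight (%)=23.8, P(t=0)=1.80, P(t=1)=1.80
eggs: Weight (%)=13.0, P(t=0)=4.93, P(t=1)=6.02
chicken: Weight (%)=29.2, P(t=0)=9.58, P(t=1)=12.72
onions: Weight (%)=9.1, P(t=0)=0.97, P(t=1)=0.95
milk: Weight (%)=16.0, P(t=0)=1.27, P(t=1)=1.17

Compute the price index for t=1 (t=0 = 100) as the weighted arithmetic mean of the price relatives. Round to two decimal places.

shampoo: 8.9 × (5.36/6.89) = 8.9 × 0.777939 = 6.9237
newspaper: 23.8 × (1.80/1.80) = 23.8 × 1.000000 = 23.8000
eggs: 13.0 × (6.02/4.93) = 13.0 × 1.221095 = 15.8742
chicken: 29.2 × (12.72/9.58) = 29.2 × 1.327766 = 38.7708
onions: 9.1 × (0.95/0.97) = 9.1 × 0.979381 = 8.9124
milk: 16.0 × (1.17/1.27) = 16.0 × 0.921260 = 14.7402
Index = Σ wᵢ·(p₁ᵢ/p₀ᵢ) = 6.9237 + 23.8000 + 15.8742 + 38.7708 + 8.9124 + 14.7402 = 109.0212

109.02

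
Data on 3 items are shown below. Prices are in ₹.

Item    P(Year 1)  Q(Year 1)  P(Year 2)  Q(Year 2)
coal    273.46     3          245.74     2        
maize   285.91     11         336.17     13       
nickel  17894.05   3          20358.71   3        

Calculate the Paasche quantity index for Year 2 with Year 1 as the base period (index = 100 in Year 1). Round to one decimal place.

Paasche quantity index uses current-period prices as weights.
ΣP(Year 2)·Q(Year 2) = 245.74×2 + 336.17×13 + 20358.71×3 = 491.48 + 4370.21 + 61076.13 = 65937.82
ΣP(Year 2)·Q(Year 1) = 245.74×3 + 336.17×11 + 20358.71×3 = 737.22 + 3697.87 + 61076.13 = 65511.22
Index = 65937.82 / 65511.22 × 100 = 100.6512

100.7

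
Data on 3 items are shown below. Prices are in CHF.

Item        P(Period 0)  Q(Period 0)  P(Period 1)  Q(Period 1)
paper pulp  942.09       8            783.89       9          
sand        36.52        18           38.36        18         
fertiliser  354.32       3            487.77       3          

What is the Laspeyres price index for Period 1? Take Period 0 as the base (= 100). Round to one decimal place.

Laspeyres price index uses base-period quantities as weights.
ΣP(Period 1)·Q(Period 0) = 783.89×8 + 38.36×18 + 487.77×3 = 6271.12 + 690.48 + 1463.31 = 8424.91
ΣP(Period 0)·Q(Period 0) = 942.09×8 + 36.52×18 + 354.32×3 = 7536.72 + 657.36 + 1062.96 = 9257.04
Index = 8424.91 / 9257.04 × 100 = 91.0108

91.0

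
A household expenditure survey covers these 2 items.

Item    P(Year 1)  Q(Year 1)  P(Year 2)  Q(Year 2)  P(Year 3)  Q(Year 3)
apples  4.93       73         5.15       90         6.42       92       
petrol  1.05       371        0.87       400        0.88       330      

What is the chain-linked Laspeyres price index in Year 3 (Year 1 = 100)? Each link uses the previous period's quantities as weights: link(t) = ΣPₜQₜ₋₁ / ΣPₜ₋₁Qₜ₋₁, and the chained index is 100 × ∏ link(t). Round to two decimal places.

Link Year 1→Year 2:
ΣP(Year 2)Q(Year 1) = 5.15×73 + 0.87×371 = 375.95 + 322.77 = 698.72
ΣP(Year 1)Q(Year 1) = 4.93×73 + 1.05×371 = 359.89 + 389.55 = 749.44
link = 698.72/749.44 = 0.932323
Link Year 2→Year 3:
ΣP(Year 3)Q(Year 2) = 6.42×90 + 0.88×400 = 577.8 + 352 = 929.8
ΣP(Year 2)Q(Year 2) = 5.15×90 + 0.87×400 = 463.5 + 348 = 811.5
link = 929.8/811.5 = 1.145779
Chained index = 100 × 0.932323 × 1.145779 = 106.8236

106.82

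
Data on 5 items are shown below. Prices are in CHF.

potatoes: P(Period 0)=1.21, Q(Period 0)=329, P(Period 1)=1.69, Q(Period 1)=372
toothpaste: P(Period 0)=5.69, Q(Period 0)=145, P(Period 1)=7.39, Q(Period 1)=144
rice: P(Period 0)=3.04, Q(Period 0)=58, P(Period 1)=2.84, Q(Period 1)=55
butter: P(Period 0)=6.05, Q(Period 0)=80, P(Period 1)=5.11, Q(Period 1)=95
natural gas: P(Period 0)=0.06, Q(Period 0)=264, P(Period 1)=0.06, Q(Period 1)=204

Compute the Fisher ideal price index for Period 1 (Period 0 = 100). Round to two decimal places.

116.34

Laspeyres component (base-period weights):
ΣP(Period 1)Q(Period 0) = 1.69×329 + 7.39×145 + 2.84×58 + 5.11×80 + 0.06×264 = 556.01 + 1071.55 + 164.72 + 408.8 + 15.84 = 2216.92
ΣP(Period 0)Q(Period 0) = 1.21×329 + 5.69×145 + 3.04×58 + 6.05×80 + 0.06×264 = 398.09 + 825.05 + 176.32 + 484 + 15.84 = 1899.3
L = 2216.92 / 1899.3 × 100 = 116.7230
Paasche component (current-period weights):
ΣP(Period 1)Q(Period 1) = 1.69×372 + 7.39×144 + 2.84×55 + 5.11×95 + 0.06×204 = 628.68 + 1064.16 + 156.2 + 485.45 + 12.24 = 2346.73
ΣP(Period 0)Q(Period 1) = 1.21×372 + 5.69×144 + 3.04×55 + 6.05×95 + 0.06×204 = 450.12 + 819.36 + 167.2 + 574.75 + 12.24 = 2023.67
P = 2346.73 / 2023.67 × 100 = 115.9641
Fisher = √(L × P) = √(116.7230 × 115.9641) = 116.3429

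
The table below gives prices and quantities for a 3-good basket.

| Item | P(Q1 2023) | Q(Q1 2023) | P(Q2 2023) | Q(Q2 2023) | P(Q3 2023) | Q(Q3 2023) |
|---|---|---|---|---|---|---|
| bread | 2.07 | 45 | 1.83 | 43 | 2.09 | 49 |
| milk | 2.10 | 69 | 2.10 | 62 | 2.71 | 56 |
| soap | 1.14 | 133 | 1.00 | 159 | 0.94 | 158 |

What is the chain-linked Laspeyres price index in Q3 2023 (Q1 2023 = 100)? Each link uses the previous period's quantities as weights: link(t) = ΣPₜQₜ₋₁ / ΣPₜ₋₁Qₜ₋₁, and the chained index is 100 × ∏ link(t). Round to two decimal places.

Link Q1 2023→Q2 2023:
ΣP(Q2 2023)Q(Q1 2023) = 1.83×45 + 2.10×69 + 1.00×133 = 82.35 + 144.9 + 133 = 360.25
ΣP(Q1 2023)Q(Q1 2023) = 2.07×45 + 2.10×69 + 1.14×133 = 93.15 + 144.9 + 151.62 = 389.67
link = 360.25/389.67 = 0.924500
Link Q2 2023→Q3 2023:
ΣP(Q3 2023)Q(Q2 2023) = 2.09×43 + 2.71×62 + 0.94×159 = 89.87 + 168.02 + 149.46 = 407.35
ΣP(Q2 2023)Q(Q2 2023) = 1.83×43 + 2.10×62 + 1.00×159 = 78.69 + 130.2 + 159 = 367.89
link = 407.35/367.89 = 1.107260
Chained index = 100 × 0.924500 × 1.107260 = 102.3662

102.37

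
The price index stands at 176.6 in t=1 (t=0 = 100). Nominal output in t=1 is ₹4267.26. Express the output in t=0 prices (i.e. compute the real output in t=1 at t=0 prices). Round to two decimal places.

2416.34

Real = Nominal ÷ (Index/100) = 4267.26 ÷ (176.6/100)
     = 4267.26 ÷ 1.766 = 2416.3420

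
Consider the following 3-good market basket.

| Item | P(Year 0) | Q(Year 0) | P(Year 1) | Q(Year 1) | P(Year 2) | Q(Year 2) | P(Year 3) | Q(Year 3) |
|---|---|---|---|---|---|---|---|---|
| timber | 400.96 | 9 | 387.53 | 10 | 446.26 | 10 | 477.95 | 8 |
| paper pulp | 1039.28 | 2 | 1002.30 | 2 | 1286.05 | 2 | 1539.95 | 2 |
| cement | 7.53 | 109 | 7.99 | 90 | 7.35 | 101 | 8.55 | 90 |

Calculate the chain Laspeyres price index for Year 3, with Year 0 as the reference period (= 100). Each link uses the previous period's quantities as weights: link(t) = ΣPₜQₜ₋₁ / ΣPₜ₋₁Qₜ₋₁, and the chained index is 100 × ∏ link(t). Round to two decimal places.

Link Year 0→Year 1:
ΣP(Year 1)Q(Year 0) = 387.53×9 + 1002.30×2 + 7.99×109 = 3487.77 + 2004.6 + 870.91 = 6363.28
ΣP(Year 0)Q(Year 0) = 400.96×9 + 1039.28×2 + 7.53×109 = 3608.64 + 2078.56 + 820.77 = 6507.97
link = 6363.28/6507.97 = 0.977767
Link Year 1→Year 2:
ΣP(Year 2)Q(Year 1) = 446.26×10 + 1286.05×2 + 7.35×90 = 4462.6 + 2572.1 + 661.5 = 7696.2
ΣP(Year 1)Q(Year 1) = 387.53×10 + 1002.30×2 + 7.99×90 = 3875.3 + 2004.6 + 719.1 = 6599
link = 7696.2/6599 = 1.166268
Link Year 2→Year 3:
ΣP(Year 3)Q(Year 2) = 477.95×10 + 1539.95×2 + 8.55×101 = 4779.5 + 3079.9 + 863.55 = 8722.95
ΣP(Year 2)Q(Year 2) = 446.26×10 + 1286.05×2 + 7.35×101 = 4462.6 + 2572.1 + 742.35 = 7777.05
link = 8722.95/7777.05 = 1.121627
Chained index = 100 × 0.977767 × 1.166268 × 1.121627 = 127.9034

127.90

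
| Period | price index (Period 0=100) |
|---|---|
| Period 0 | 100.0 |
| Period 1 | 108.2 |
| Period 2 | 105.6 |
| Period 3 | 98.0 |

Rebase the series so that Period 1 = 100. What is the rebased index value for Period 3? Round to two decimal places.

Rebased(Period 3) = 98.0 / 108.2 × 100 = 90.5730

90.57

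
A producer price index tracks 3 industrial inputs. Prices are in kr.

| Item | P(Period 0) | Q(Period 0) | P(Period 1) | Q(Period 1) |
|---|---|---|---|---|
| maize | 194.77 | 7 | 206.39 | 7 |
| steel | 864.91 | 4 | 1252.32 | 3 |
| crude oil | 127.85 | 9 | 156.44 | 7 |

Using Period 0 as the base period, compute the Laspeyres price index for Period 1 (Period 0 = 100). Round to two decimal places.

Laspeyres price index uses base-period quantities as weights.
ΣP(Period 1)·Q(Period 0) = 206.39×7 + 1252.32×4 + 156.44×9 = 1444.73 + 5009.28 + 1407.96 = 7861.97
ΣP(Period 0)·Q(Period 0) = 194.77×7 + 864.91×4 + 127.85×9 = 1363.39 + 3459.64 + 1150.65 = 5973.68
Index = 7861.97 / 5973.68 × 100 = 131.6102

131.61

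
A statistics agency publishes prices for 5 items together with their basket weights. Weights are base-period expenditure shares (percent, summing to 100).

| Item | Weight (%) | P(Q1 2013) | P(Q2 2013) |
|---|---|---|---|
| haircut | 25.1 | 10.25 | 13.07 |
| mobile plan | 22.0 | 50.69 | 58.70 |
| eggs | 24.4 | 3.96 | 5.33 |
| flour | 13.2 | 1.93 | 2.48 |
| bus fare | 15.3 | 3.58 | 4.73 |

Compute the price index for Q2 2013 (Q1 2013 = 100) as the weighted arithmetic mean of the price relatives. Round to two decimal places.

127.50

haircut: 25.1 × (13.07/10.25) = 25.1 × 1.275122 = 32.0056
mobile plan: 22.0 × (58.70/50.69) = 22.0 × 1.158019 = 25.4764
eggs: 24.4 × (5.33/3.96) = 24.4 × 1.345960 = 32.8414
flour: 13.2 × (2.48/1.93) = 13.2 × 1.284974 = 16.9617
bus fare: 15.3 × (4.73/3.58) = 15.3 × 1.321229 = 20.2148
Index = Σ wᵢ·(p₁ᵢ/p₀ᵢ) = 32.0056 + 25.4764 + 32.8414 + 16.9617 + 20.2148 = 127.4999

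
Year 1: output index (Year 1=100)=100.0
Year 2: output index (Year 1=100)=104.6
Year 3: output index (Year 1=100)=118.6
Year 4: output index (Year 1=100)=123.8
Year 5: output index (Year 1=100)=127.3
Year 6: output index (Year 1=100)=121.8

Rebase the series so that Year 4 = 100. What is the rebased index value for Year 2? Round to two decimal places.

Rebased(Year 2) = 104.6 / 123.8 × 100 = 84.4911

84.49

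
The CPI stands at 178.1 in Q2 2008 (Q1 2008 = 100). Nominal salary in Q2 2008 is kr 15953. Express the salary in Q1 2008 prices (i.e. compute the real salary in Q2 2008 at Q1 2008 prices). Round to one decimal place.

8957.3

Real = Nominal ÷ (Index/100) = 15953 ÷ (178.1/100)
     = 15953 ÷ 1.781 = 8957.3273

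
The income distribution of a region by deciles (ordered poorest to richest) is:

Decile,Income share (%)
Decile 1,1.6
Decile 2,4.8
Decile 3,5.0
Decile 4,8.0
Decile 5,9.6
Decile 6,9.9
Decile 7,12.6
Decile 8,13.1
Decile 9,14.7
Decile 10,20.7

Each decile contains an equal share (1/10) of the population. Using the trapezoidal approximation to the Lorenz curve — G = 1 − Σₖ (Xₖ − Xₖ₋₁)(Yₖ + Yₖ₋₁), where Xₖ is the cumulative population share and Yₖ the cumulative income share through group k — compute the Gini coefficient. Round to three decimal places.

0.296

Cumulative income shares Yₖ: 0.0160, 0.0640, 0.1140, 0.1940, 0.2900, 0.3890, 0.5150, 0.6460, 0.7930, 1.0000
Σ (Xₖ−Xₖ₋₁)(Yₖ+Yₖ₋₁) = (1/10)(0.0160+0.0000) + (1/10)(0.0640+0.0160) + (1/10)(0.1140+0.0640) + (1/10)(0.1940+0.1140) + (1/10)(0.2900+0.1940) + (1/10)(0.3890+0.2900) + (1/10)(0.5150+0.3890) + (1/10)(0.6460+0.5150) + (1/10)(0.7930+0.6460) + (1/10)(1.0000+0.7930)
  = 0.0016 + 0.0080 + 0.0178 + 0.0308 + 0.0484 + 0.0679 + 0.0904 + 0.1161 + 0.1439 + 0.1793 = 0.7042
G = 1 − 0.7042 = 0.2958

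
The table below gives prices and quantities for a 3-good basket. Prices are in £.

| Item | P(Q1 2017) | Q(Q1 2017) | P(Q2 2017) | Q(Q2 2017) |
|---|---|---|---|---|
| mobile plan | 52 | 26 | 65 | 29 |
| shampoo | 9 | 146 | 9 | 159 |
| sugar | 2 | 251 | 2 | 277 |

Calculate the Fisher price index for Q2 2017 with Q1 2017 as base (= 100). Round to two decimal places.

110.73

Laspeyres component (base-period weights):
ΣP(Q2 2017)Q(Q1 2017) = 65×26 + 9×146 + 2×251 = 1690 + 1314 + 502 = 3506
ΣP(Q1 2017)Q(Q1 2017) = 52×26 + 9×146 + 2×251 = 1352 + 1314 + 502 = 3168
L = 3506 / 3168 × 100 = 110.6692
Paasche component (current-period weights):
ΣP(Q2 2017)Q(Q2 2017) = 65×29 + 9×159 + 2×277 = 1885 + 1431 + 554 = 3870
ΣP(Q1 2017)Q(Q2 2017) = 52×29 + 9×159 + 2×277 = 1508 + 1431 + 554 = 3493
P = 3870 / 3493 × 100 = 110.7930
Fisher = √(L × P) = √(110.6692 × 110.7930) = 110.7311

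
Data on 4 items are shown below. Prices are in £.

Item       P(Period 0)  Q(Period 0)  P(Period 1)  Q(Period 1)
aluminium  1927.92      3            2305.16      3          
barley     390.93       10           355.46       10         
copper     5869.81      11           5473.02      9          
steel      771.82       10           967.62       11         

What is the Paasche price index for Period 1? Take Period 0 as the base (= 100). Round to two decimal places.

99.10

Paasche price index uses current-period quantities as weights.
ΣP(Period 1)·Q(Period 1) = 2305.16×3 + 355.46×10 + 5473.02×9 + 967.62×11 = 6915.48 + 3554.6 + 49257.18 + 10643.82 = 70371.08
ΣP(Period 0)·Q(Period 1) = 1927.92×3 + 390.93×10 + 5869.81×9 + 771.82×11 = 5783.76 + 3909.3 + 52828.29 + 8490.02 = 71011.37
Index = 70371.08 / 71011.37 × 100 = 99.0983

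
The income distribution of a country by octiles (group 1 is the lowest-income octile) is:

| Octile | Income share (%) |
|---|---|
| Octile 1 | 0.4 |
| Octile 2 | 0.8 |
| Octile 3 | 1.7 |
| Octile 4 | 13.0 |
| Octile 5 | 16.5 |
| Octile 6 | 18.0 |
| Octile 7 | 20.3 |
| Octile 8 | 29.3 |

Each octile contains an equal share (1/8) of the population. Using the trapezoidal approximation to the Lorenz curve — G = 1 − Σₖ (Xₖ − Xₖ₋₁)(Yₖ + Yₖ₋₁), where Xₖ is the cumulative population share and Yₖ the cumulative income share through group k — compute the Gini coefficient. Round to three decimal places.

Cumulative income shares Yₖ: 0.0040, 0.0120, 0.0290, 0.1590, 0.3240, 0.5040, 0.7070, 1.0000
Σ (Xₖ−Xₖ₋₁)(Yₖ+Yₖ₋₁) = (1/8)(0.0040+0.0000) + (1/8)(0.0120+0.0040) + (1/8)(0.0290+0.0120) + (1/8)(0.1590+0.0290) + (1/8)(0.3240+0.1590) + (1/8)(0.5040+0.3240) + (1/8)(0.7070+0.5040) + (1/8)(1.0000+0.7070)
  = 0.0005 + 0.0020 + 0.0051 + 0.0235 + 0.0604 + 0.1035 + 0.1514 + 0.2134 = 0.5598
G = 1 − 0.5598 = 0.4402

0.440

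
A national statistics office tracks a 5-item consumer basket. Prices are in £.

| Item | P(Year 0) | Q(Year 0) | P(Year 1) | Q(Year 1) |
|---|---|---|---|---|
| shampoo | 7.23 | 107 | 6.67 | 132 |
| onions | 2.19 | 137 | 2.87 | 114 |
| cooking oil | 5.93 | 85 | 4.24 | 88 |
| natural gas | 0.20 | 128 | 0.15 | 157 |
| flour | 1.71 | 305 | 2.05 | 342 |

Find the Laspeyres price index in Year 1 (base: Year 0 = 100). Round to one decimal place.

Laspeyres price index uses base-period quantities as weights.
ΣP(Year 1)·Q(Year 0) = 6.67×107 + 2.87×137 + 4.24×85 + 0.15×128 + 2.05×305 = 713.69 + 393.19 + 360.4 + 19.2 + 625.25 = 2111.73
ΣP(Year 0)·Q(Year 0) = 7.23×107 + 2.19×137 + 5.93×85 + 0.20×128 + 1.71×305 = 773.61 + 300.03 + 504.05 + 25.6 + 521.55 = 2124.84
Index = 2111.73 / 2124.84 × 100 = 99.3830

99.4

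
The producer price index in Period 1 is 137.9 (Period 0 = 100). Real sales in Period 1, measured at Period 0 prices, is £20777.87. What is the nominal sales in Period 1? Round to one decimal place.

Nominal = Real × (Index/100) = 20777.87 × (137.9/100)
        = 20777.87 × 1.379 = 28652.6827

28652.7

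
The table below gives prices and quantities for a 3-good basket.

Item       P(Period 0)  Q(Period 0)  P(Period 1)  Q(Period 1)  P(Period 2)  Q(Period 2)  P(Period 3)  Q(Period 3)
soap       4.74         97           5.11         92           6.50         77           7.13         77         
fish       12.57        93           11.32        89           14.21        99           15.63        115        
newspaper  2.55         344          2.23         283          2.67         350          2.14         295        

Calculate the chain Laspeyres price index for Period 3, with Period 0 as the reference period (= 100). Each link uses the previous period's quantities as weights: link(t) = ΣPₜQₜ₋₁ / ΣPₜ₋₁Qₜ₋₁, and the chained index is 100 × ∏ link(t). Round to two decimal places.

Link Period 0→Period 1:
ΣP(Period 1)Q(Period 0) = 5.11×97 + 11.32×93 + 2.23×344 = 495.67 + 1052.76 + 767.12 = 2315.55
ΣP(Period 0)Q(Period 0) = 4.74×97 + 12.57×93 + 2.55×344 = 459.78 + 1169.01 + 877.2 = 2505.99
link = 2315.55/2505.99 = 0.924006
Link Period 1→Period 2:
ΣP(Period 2)Q(Period 1) = 6.50×92 + 14.21×89 + 2.67×283 = 598 + 1264.69 + 755.61 = 2618.3
ΣP(Period 1)Q(Period 1) = 5.11×92 + 11.32×89 + 2.23×283 = 470.12 + 1007.48 + 631.09 = 2108.69
link = 2618.3/2108.69 = 1.241671
Link Period 2→Period 3:
ΣP(Period 3)Q(Period 2) = 7.13×77 + 15.63×99 + 2.14×350 = 549.01 + 1547.37 + 749 = 2845.38
ΣP(Period 2)Q(Period 2) = 6.50×77 + 14.21×99 + 2.67×350 = 500.5 + 1406.79 + 934.5 = 2841.79
link = 2845.38/2841.79 = 1.001263
Chained index = 100 × 0.924006 × 1.241671 × 1.001263 = 114.8761

114.88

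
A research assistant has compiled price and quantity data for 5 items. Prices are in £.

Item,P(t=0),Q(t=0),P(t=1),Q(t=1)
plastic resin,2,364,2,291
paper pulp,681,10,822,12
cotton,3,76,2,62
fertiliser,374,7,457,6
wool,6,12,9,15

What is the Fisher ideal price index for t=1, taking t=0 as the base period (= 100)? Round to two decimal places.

118.97

Laspeyres component (base-period weights):
ΣP(t=1)Q(t=0) = 2×364 + 822×10 + 2×76 + 457×7 + 9×12 = 728 + 8220 + 152 + 3199 + 108 = 12407
ΣP(t=0)Q(t=0) = 2×364 + 681×10 + 3×76 + 374×7 + 6×12 = 728 + 6810 + 228 + 2618 + 72 = 10456
L = 12407 / 10456 × 100 = 118.6591
Paasche component (current-period weights):
ΣP(t=1)Q(t=1) = 2×291 + 822×12 + 2×62 + 457×6 + 9×15 = 582 + 9864 + 124 + 2742 + 135 = 13447
ΣP(t=0)Q(t=1) = 2×291 + 681×12 + 3×62 + 374×6 + 6×15 = 582 + 8172 + 186 + 2244 + 90 = 11274
P = 13447 / 11274 × 100 = 119.2744
Fisher = √(L × P) = √(118.6591 × 119.2744) = 118.9664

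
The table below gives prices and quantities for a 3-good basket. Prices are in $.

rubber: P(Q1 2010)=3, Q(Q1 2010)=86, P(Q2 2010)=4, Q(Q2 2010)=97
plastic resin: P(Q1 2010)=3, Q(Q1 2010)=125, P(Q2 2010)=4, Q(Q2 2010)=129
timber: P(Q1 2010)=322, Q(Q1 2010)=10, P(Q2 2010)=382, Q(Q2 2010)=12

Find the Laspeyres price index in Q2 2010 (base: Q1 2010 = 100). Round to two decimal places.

Laspeyres price index uses base-period quantities as weights.
ΣP(Q2 2010)·Q(Q1 2010) = 4×86 + 4×125 + 382×10 = 344 + 500 + 3820 = 4664
ΣP(Q1 2010)·Q(Q1 2010) = 3×86 + 3×125 + 322×10 = 258 + 375 + 3220 = 3853
Index = 4664 / 3853 × 100 = 121.0485

121.05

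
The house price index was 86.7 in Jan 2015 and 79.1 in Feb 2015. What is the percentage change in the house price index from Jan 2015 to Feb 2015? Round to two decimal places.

Change = (79.1 − 86.7) / 86.7 × 100
       = -7.6 / 86.7 × 100 = -8.7659%

-8.77%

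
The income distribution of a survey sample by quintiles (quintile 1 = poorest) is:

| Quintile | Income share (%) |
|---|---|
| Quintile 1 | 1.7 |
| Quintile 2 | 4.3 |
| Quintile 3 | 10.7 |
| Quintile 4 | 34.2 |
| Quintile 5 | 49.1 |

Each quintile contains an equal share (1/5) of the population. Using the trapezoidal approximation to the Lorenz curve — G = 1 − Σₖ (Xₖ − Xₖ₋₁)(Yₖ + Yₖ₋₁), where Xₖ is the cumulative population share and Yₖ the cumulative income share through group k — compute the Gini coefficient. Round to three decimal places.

Cumulative income shares Yₖ: 0.0170, 0.0600, 0.1670, 0.5090, 1.0000
Σ (Xₖ−Xₖ₋₁)(Yₖ+Yₖ₋₁) = (1/5)(0.0170+0.0000) + (1/5)(0.0600+0.0170) + (1/5)(0.1670+0.0600) + (1/5)(0.5090+0.1670) + (1/5)(1.0000+0.5090)
  = 0.0034 + 0.0154 + 0.0454 + 0.1352 + 0.3018 = 0.5012
G = 1 − 0.5012 = 0.4988

0.499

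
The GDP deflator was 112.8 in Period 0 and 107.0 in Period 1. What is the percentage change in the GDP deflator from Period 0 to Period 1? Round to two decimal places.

Change = (107.0 − 112.8) / 112.8 × 100
       = -5.8 / 112.8 × 100 = -5.1418%

-5.14%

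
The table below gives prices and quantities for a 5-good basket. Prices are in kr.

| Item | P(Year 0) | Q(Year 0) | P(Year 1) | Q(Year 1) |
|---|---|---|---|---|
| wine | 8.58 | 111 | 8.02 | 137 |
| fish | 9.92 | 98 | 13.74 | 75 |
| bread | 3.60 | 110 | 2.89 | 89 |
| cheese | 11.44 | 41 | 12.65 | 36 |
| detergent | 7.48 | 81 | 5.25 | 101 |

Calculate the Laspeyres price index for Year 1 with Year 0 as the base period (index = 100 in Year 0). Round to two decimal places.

Laspeyres price index uses base-period quantities as weights.
ΣP(Year 1)·Q(Year 0) = 8.02×111 + 13.74×98 + 2.89×110 + 12.65×41 + 5.25×81 = 890.22 + 1346.52 + 317.9 + 518.65 + 425.25 = 3498.54
ΣP(Year 0)·Q(Year 0) = 8.58×111 + 9.92×98 + 3.60×110 + 11.44×41 + 7.48×81 = 952.38 + 972.16 + 396 + 469.04 + 605.88 = 3395.46
Index = 3498.54 / 3395.46 × 100 = 103.0358

103.04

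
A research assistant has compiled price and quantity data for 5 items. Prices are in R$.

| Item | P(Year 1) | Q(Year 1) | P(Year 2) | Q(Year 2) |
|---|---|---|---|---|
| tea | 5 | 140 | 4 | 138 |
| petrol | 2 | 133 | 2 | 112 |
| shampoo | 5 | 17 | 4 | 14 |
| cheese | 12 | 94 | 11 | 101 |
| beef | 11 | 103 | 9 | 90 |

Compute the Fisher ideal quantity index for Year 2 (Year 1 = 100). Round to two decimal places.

96.31

Laspeyres component (base-period weights):
ΣP(Year 1)Q(Year 2) = 5×138 + 2×112 + 5×14 + 12×101 + 11×90 = 690 + 224 + 70 + 1212 + 990 = 3186
ΣP(Year 1)Q(Year 1) = 5×140 + 2×133 + 5×17 + 12×94 + 11×103 = 700 + 266 + 85 + 1128 + 1133 = 3312
L = 3186 / 3312 × 100 = 96.1957
Paasche component (current-period weights):
ΣP(Year 2)Q(Year 2) = 4×138 + 2×112 + 4×14 + 11×101 + 9×90 = 552 + 224 + 56 + 1111 + 810 = 2753
ΣP(Year 2)Q(Year 1) = 4×140 + 2×133 + 4×17 + 11×94 + 9×103 = 560 + 266 + 68 + 1034 + 927 = 2855
P = 2753 / 2855 × 100 = 96.4273
Fisher = √(L × P) = √(96.1957 × 96.4273) = 96.3114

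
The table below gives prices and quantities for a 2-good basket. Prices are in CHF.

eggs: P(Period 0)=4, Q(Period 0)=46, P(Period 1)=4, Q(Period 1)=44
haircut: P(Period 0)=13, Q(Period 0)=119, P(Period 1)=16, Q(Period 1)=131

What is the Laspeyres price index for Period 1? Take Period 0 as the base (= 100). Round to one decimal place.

Laspeyres price index uses base-period quantities as weights.
ΣP(Period 1)·Q(Period 0) = 4×46 + 16×119 = 184 + 1904 = 2088
ΣP(Period 0)·Q(Period 0) = 4×46 + 13×119 = 184 + 1547 = 1731
Index = 2088 / 1731 × 100 = 120.6239

120.6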